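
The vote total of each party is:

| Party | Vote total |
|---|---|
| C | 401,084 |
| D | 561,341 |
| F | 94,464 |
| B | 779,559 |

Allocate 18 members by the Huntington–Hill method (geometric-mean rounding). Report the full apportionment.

C: 4, D: 5, F: 1, B: 8

With divisor 103330: modified quotas C 3.882, D 5.433, F 0.914, B 7.544.
Geometric-mean thresholds: C √(3·4)=3.464, D √(5·6)=5.477, F (min 1), B √(7·8)=7.483.
Each quota rounded against its threshold gives C 4, D 5, F 1, B 8 (total 18).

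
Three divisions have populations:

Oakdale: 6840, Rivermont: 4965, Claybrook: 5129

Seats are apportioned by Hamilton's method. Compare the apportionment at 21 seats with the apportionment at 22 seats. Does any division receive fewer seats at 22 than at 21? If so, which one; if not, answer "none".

none

At 21 seats: Oakdale 9, Rivermont 6, Claybrook 6.
At 22 seats: Oakdale 9, Rivermont 6, Claybrook 7.
No division's allocation decreased.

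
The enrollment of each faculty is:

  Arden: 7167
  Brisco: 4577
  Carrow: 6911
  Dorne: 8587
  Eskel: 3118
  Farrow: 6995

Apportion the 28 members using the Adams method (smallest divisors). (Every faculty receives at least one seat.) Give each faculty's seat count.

Arden=5, Brisco=4, Carrow=5, Dorne=6, Eskel=3, Farrow=5

Standard divisor 37355/28 ≈ 1334.107; standard quotas: Arden 5.372, Brisco 3.431, Carrow 5.180, Dorne 6.437, Eskel 2.337, Farrow 5.243.
Rounding up gives 6, 4, 6, 7, 3, 6 = 32 seats, so the divisor must be adjusted.
With modified divisor 1500: modified quotas Arden 4.778, Brisco 3.051, Carrow 4.607, Dorne 5.725, Eskel 2.079, Farrow 4.663.
Rounding up: Arden 5, Brisco 4, Carrow 5, Dorne 6, Eskel 3, Farrow 5 (total 28).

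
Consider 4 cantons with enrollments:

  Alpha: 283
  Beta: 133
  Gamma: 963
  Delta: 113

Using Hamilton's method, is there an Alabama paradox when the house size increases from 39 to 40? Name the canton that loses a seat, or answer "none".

Beta

At 39 seats: Alpha 7, Beta 4, Gamma 25, Delta 3.
At 40 seats: Alpha 8, Beta 3, Gamma 26, Delta 3.
Beta drops from 4 to 3.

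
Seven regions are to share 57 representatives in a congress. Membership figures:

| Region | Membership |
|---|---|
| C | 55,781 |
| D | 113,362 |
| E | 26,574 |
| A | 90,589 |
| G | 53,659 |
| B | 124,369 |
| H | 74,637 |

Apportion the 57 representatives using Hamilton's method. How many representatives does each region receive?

C 6, D 12, E 3, A 9, G 6, B 13, H 8

Total 538971; standard divisor 538971/57 ≈ 9455.632.
Standard quotas: C 5.8992, D 11.9888, E 2.8104, A 9.5804, G 5.6748, B 13.1529, H 7.8934.
Lower quotas: C 5, D 11, E 2, A 9, G 5, B 13, H 7 (sum 52, leaving 5 seats).
Remainders in descending order: D 0.9888, C 0.8992, H 0.8934, E 0.8104, G 0.6748, A 0.5804, B 0.1529.
The surplus seats go to D, C, H, E, G.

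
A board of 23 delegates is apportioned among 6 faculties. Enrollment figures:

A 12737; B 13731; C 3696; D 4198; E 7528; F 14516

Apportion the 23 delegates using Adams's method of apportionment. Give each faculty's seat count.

A: 5, B: 5, C: 2, D: 2, E: 3, F: 6

Standard divisor 56406/23 ≈ 2452.435; standard quotas: A 5.194, B 5.599, C 1.507, D 1.712, E 3.070, F 5.919.
Rounding up gives 6, 6, 2, 2, 4, 6 = 26 seats, so the divisor must be adjusted.
With modified divisor 2800: modified quotas A 4.549, B 4.904, C 1.320, D 1.499, E 2.689, F 5.184.
Rounding up: A 5, B 5, C 2, D 2, E 3, F 6 (total 23).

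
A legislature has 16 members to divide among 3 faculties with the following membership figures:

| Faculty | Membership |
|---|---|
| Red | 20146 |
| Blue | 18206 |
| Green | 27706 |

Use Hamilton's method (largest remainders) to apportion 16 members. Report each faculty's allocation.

Red: 5; Blue: 4; Green: 7

The standard divisor is 66058/16 ≈ 4128.625.
Standard quotas: Red 4.8796, Blue 4.4097, Green 6.7107.
Lower quotas: Red 4, Blue 4, Green 6 (sum 14, leaving 2 seats).
Remainders in descending order: Red 0.8796, Green 0.7107, Blue 0.4097.
The surplus seats go to Red, Green.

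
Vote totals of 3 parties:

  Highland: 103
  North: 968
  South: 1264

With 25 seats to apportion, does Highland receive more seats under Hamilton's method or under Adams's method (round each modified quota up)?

Adams

Hamilton: Highland 1, North 10, South 14.
Adams: Highland 2, North 10, South 13.
Highland gets 1 under Hamilton and 2 under Adams.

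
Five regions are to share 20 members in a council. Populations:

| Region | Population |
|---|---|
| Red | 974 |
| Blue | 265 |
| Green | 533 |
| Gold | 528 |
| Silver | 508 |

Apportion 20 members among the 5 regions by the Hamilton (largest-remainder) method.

Standard divisor: 2808 ÷ 20 ≈ 140.4.
Standard quotas: Red 6.937, Blue 1.887, Green 3.796, Gold 3.761, Silver 3.618.
Lower quotas: Red 6, Blue 1, Green 3, Gold 3, Silver 3 (sum 16, leaving 4 seats).
Remainders in descending order: Red 0.937, Blue 0.887, Green 0.796, Gold 0.761, Silver 0.618.
Largest remainders: Red, Blue, Green, Gold receive the extra seats.

Red 7; Blue 2; Green 4; Gold 4; Silver 3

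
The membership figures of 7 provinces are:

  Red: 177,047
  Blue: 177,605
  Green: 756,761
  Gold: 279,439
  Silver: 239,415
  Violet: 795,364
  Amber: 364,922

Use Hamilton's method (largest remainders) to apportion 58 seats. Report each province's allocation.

The standard divisor is 2790553/58 ≈ 48112.983.
Standard quotas: Red 3.6798, Blue 3.6914, Green 15.7288, Gold 5.8080, Silver 4.9761, Violet 16.5312, Amber 7.5847.
Lower quotas: Red 3, Blue 3, Green 15, Gold 5, Silver 4, Violet 16, Amber 7 (sum 53, leaving 5 seats).
Remainders in descending order: Silver 0.9761, Gold 0.8080, Green 0.7288, Blue 0.6914, Red 0.6798, Amber 0.5847, Violet 0.5312.
Largest remainders: Silver, Gold, Green, Blue, Red receive the extra seats.

Red 4, Blue 4, Green 16, Gold 6, Silver 5, Violet 16, Amber 7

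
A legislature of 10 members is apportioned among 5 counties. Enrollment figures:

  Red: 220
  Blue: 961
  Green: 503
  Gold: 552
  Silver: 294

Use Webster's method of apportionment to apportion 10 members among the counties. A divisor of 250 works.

With modified divisor 250: modified quotas Red 0.880, Blue 3.844, Green 2.012, Gold 2.208, Silver 1.176.
Rounding to the nearest integer: Red 1, Blue 4, Green 2, Gold 2, Silver 1 (total 10).

Red=1, Blue=4, Green=2, Gold=2, Silver=1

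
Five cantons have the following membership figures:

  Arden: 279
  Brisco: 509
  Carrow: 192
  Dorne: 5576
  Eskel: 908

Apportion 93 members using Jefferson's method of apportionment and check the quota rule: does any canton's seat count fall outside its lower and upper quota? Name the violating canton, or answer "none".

Dorne

Standard quotas: Arden 3.476, Brisco 6.342, Carrow 2.392, Dorne 69.476, Eskel 11.314.
Jefferson allocation: Arden 3, Brisco 6, Carrow 2, Dorne 71, Eskel 11.
Dorne has quota 69.476 (lower 69, upper 70) but receives 71 — outside the quota interval.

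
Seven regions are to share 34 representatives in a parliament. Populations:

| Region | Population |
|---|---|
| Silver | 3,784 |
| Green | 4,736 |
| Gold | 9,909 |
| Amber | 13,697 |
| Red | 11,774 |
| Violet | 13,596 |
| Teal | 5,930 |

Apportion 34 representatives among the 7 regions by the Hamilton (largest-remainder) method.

Silver: 2, Green: 3, Gold: 5, Amber: 8, Red: 6, Violet: 7, Teal: 3

Total 63426; standard divisor 63426/34 ≈ 1865.471.
Standard quotas: Silver 2.0284, Green 2.5388, Gold 5.3118, Amber 7.3424, Red 6.3115, Violet 7.2882, Teal 3.1788.
Lower quotas: Silver 2, Green 2, Gold 5, Amber 7, Red 6, Violet 7, Teal 3 (sum 32, leaving 2 seats).
Remainders in descending order: Green 0.5388, Amber 0.3424, Gold 0.3118, Red 0.3115, Violet 0.2882, Teal 0.1788, Silver 0.0284.
The surplus seats go to Green, Amber.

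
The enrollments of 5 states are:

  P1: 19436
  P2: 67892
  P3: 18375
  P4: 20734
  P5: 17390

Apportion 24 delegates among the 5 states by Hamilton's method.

Total 143827; standard divisor 143827/24 ≈ 5992.792.
Standard quotas: P1 3.2432, P2 11.3289, P3 3.0662, P4 3.4598, P5 2.9018.
Lower quotas: P1 3, P2 11, P3 3, P4 3, P5 2 (sum 22, leaving 2 seats).
Remainders in descending order: P5 0.9018, P4 0.4598, P2 0.3289, P1 0.2432, P3 0.0662.
The surplus seats go to P5, P4.

P1 3, P2 11, P3 3, P4 4, P5 3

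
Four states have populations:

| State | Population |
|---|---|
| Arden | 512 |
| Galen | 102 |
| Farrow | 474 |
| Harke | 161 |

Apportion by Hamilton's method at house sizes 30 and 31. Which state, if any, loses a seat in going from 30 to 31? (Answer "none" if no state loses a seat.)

At 30 seats: Arden 12, Galen 3, Farrow 11, Harke 4.
At 31 seats: Arden 13, Galen 2, Farrow 12, Harke 4.
Galen drops from 3 to 2.

Galen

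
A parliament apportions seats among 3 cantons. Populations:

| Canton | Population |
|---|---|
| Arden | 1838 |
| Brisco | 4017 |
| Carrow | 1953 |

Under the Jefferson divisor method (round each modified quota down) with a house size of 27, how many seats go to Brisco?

14

Standard divisor 7808/27 ≈ 289.185; standard quotas: Arden 6.356, Brisco 13.891, Carrow 6.753.
Rounding down gives 6, 13, 6 = 25 seats, so the divisor must be adjusted.
With modified divisor 270: modified quotas Arden 6.807, Brisco 14.878, Carrow 7.233.
Rounding down: Arden 6, Brisco 14, Carrow 7 (total 27).
Brisco receives 14.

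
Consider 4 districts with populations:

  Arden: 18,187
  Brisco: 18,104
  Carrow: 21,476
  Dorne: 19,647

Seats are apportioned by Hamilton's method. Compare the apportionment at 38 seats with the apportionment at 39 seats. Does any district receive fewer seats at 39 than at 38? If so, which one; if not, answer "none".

At 38 seats: Arden 9, Brisco 9, Carrow 10, Dorne 10.
At 39 seats: Arden 9, Brisco 9, Carrow 11, Dorne 10.
No district's allocation decreased.

none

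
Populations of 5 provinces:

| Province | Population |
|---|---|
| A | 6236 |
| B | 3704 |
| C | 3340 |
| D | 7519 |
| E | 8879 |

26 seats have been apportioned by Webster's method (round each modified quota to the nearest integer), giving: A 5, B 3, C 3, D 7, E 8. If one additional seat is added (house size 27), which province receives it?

Priority for the next seat is population ÷ (current seats + 0.5).
Priorities: A 1133.818, B 1058.286, C 954.286, D 1002.533, E 1044.588.
Highest priority: A.

A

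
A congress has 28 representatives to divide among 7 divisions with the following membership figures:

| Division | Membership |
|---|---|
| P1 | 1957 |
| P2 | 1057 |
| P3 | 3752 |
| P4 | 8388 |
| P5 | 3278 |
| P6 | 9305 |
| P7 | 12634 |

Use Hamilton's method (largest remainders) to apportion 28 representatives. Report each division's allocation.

P1 1, P2 1, P3 3, P4 6, P5 2, P6 6, P7 9

Total 40371; standard divisor 40371/28 ≈ 1441.821.
Standard quotas: P1 1.3573, P2 0.7331, P3 2.6023, P4 5.8176, P5 2.2735, P6 6.4536, P7 8.7625.
Lower quotas: P1 1, P2 0, P3 2, P4 5, P5 2, P6 6, P7 8 (sum 24, leaving 4 seats).
Remainders in descending order: P4 0.8176, P7 0.7625, P2 0.7331, P3 0.6023, P6 0.4536, P1 0.3573, P5 0.2735.
The surplus seats go to P4, P7, P2, P3.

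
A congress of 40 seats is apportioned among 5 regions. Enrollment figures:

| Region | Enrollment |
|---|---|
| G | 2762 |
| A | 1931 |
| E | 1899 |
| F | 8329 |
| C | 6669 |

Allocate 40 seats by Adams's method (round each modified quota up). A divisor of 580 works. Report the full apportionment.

G 5; A 4; E 4; F 15; C 12

With modified divisor 580: modified quotas G 4.762, A 3.329, E 3.274, F 14.360, C 11.498.
Rounding up: G 5, A 4, E 4, F 15, C 12 (total 40).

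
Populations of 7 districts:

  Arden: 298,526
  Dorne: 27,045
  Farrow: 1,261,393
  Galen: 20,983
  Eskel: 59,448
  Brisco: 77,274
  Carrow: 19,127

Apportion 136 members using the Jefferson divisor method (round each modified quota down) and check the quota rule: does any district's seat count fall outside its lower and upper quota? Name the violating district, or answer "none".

Farrow

Standard quotas: Arden 23.018, Dorne 2.085, Farrow 97.262, Galen 1.618, Eskel 4.584, Brisco 5.958, Carrow 1.475.
Jefferson allocation: Arden 23, Dorne 2, Farrow 99, Galen 1, Eskel 4, Brisco 6, Carrow 1.
Farrow has quota 97.262 (lower 97, upper 98) but receives 99 — outside the quota interval.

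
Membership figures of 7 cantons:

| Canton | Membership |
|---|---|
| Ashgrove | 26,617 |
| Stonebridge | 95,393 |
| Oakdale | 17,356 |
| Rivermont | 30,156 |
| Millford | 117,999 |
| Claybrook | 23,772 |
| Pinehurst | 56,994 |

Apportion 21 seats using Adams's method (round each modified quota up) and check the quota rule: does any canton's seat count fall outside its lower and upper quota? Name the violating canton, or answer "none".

Standard quotas: Ashgrove 1.518, Stonebridge 5.439, Oakdale 0.990, Rivermont 1.720, Millford 6.728, Claybrook 1.355, Pinehurst 3.250.
Adams allocation: Ashgrove 2, Stonebridge 5, Oakdale 1, Rivermont 2, Millford 6, Claybrook 2, Pinehurst 3.
Every allocation lies between the lower and upper quota.

none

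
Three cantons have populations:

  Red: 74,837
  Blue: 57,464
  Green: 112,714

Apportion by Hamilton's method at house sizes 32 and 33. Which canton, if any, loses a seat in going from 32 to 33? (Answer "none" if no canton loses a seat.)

none

At 32 seats: Red 10, Blue 7, Green 15.
At 33 seats: Red 10, Blue 8, Green 15.
No canton's allocation decreased.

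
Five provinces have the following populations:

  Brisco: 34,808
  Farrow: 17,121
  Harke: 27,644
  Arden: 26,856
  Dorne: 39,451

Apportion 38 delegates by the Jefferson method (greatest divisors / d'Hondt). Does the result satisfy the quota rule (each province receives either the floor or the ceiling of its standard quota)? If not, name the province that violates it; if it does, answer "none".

none

Standard quotas: Brisco 9.067, Farrow 4.460, Harke 7.201, Arden 6.996, Dorne 10.277.
Jefferson allocation: Brisco 9, Farrow 4, Harke 7, Arden 7, Dorne 11.
Every allocation lies between the lower and upper quota.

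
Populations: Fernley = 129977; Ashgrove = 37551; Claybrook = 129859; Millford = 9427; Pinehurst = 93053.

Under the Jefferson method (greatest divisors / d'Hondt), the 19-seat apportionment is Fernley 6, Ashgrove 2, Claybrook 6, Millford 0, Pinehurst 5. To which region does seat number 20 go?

Fernley

Priority for the next seat is population ÷ (current seats + 1).
Priorities: Fernley 18568.143, Ashgrove 12517.000, Claybrook 18551.286, Millford 9427.000, Pinehurst 15508.833.
Highest priority: Fernley.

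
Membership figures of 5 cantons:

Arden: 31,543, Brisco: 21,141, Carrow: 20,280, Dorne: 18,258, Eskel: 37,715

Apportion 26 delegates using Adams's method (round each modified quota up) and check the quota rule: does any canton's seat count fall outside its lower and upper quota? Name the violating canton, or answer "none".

none

Standard quotas: Arden 6.361, Brisco 4.263, Carrow 4.089, Dorne 3.682, Eskel 7.605.
Adams allocation: Arden 6, Brisco 4, Carrow 4, Dorne 4, Eskel 8.
Every allocation lies between the lower and upper quota.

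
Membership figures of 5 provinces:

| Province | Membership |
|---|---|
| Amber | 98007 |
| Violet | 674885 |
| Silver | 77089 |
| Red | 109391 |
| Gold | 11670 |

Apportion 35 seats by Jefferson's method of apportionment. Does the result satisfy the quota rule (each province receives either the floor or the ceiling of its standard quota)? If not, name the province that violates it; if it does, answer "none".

Standard quotas: Amber 3.533, Violet 24.325, Silver 2.779, Red 3.943, Gold 0.421.
Jefferson allocation: Amber 3, Violet 26, Silver 2, Red 4, Gold 0.
Violet has quota 24.325 (lower 24, upper 25) but receives 26 — outside the quota interval.

Violet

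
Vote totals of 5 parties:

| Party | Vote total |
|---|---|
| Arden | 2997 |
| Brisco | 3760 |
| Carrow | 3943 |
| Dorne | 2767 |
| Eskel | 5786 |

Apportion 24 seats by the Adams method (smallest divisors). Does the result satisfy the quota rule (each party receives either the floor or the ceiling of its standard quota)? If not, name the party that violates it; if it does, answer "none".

Standard quotas: Arden 3.736, Brisco 4.687, Carrow 4.915, Dorne 3.449, Eskel 7.213.
Adams allocation: Arden 4, Brisco 5, Carrow 5, Dorne 3, Eskel 7.
Every allocation lies between the lower and upper quota.

none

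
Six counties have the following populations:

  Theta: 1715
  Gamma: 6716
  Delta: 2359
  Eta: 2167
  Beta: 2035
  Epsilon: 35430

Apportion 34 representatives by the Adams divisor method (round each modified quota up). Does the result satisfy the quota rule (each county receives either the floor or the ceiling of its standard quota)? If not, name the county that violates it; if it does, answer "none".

Standard quotas: Theta 1.156, Gamma 4.529, Delta 1.591, Eta 1.461, Beta 1.372, Epsilon 23.891.
Adams allocation: Theta 2, Gamma 4, Delta 2, Eta 2, Beta 2, Epsilon 22.
Epsilon has quota 23.891 (lower 23, upper 24) but receives 22 — outside the quota interval.

Epsilon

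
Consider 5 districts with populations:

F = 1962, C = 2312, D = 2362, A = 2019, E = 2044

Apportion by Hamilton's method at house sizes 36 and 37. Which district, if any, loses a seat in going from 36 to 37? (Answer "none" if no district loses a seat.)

none

At 36 seats: F 6, C 8, D 8, A 7, E 7.
At 37 seats: F 7, C 8, D 8, A 7, E 7.
No district's allocation decreased.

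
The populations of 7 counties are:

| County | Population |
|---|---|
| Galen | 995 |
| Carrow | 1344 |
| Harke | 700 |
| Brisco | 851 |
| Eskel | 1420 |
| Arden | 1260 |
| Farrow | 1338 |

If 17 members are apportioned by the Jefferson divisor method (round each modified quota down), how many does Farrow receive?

3

Standard divisor 7908/17 ≈ 465.176; standard quotas: Galen 2.139, Carrow 2.889, Harke 1.505, Brisco 1.829, Eskel 3.053, Arden 2.709, Farrow 2.876.
Rounding down gives 2, 2, 1, 1, 3, 2, 2 = 13 seats, so the divisor must be adjusted.
With modified divisor 400: modified quotas Galen 2.487, Carrow 3.360, Harke 1.750, Brisco 2.127, Eskel 3.550, Arden 3.150, Farrow 3.345.
Rounding down: Galen 2, Carrow 3, Harke 1, Brisco 2, Eskel 3, Arden 3, Farrow 3 (total 17).
Farrow receives 3.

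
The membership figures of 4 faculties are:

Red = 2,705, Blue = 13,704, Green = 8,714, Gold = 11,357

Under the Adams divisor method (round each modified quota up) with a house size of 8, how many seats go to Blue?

3

Standard divisor 36480/8 ≈ 4560; standard quotas: Red 0.593, Blue 3.005, Green 1.911, Gold 2.491.
Rounding up gives 1, 4, 2, 3 = 10 seats, so the divisor must be adjusted.
With modified divisor 6300: modified quotas Red 0.429, Blue 2.175, Green 1.383, Gold 1.803.
Rounding up: Red 1, Blue 3, Green 2, Gold 2 (total 8).
Blue receives 3.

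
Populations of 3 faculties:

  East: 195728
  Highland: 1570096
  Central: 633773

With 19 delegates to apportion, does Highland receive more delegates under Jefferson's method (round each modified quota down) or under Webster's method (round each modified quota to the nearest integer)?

Jefferson

Jefferson: East 1, Highland 13, Central 5.
Webster: East 2, Highland 12, Central 5.
Highland gets 13 under Jefferson and 12 under Webster.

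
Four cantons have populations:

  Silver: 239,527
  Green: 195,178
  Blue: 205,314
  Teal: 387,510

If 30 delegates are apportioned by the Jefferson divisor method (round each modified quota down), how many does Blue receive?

Standard divisor 1027529/30 ≈ 34250.967; standard quotas: Silver 6.993, Green 5.698, Blue 5.994, Teal 11.314.
Rounding down gives 6, 5, 5, 11 = 27 seats, so the divisor must be adjusted.
With modified divisor 32400: modified quotas Silver 7.393, Green 6.024, Blue 6.337, Teal 11.960.
Rounding down: Silver 7, Green 6, Blue 6, Teal 11 (total 30).
Blue receives 6.

6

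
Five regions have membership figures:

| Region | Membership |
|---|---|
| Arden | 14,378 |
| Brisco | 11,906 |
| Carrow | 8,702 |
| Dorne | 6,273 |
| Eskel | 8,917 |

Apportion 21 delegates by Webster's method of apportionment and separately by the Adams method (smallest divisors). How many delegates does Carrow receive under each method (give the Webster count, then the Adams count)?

Webster: Arden 6, Brisco 5, Carrow 3, Dorne 3, Eskel 4.
Adams: Arden 5, Brisco 5, Carrow 4, Dorne 3, Eskel 4.
Carrow gets 3 under Webster and 4 under Adams.

3 and 4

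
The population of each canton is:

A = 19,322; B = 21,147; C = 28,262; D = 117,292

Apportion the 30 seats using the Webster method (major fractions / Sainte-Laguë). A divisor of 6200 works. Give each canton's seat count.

A=3, B=3, C=5, D=19

With modified divisor 6200: modified quotas A 3.116, B 3.411, C 4.558, D 18.918.
Rounding to the nearest integer: A 3, B 3, C 5, D 19 (total 30).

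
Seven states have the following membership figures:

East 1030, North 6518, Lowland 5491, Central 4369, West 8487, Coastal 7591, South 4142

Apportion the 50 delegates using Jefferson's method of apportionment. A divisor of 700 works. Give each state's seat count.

East: 1, North: 9, Lowland: 7, Central: 6, West: 12, Coastal: 10, South: 5

With modified divisor 700: modified quotas East 1.471, North 9.311, Lowland 7.844, Central 6.241, West 12.124, Coastal 10.844, South 5.917.
Rounding down: East 1, North 9, Lowland 7, Central 6, West 12, Coastal 10, South 5 (total 50).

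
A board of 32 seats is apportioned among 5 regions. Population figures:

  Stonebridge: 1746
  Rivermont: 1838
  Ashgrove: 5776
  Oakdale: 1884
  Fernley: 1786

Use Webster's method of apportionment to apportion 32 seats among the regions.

Stonebridge 4; Rivermont 5; Ashgrove 14; Oakdale 5; Fernley 4

Standard divisor 13030/32 ≈ 407.188; standard quotas: Stonebridge 4.288, Rivermont 4.514, Ashgrove 14.185, Oakdale 4.627, Fernley 4.386.
Rounding to the nearest integer gives Stonebridge 4, Rivermont 5, Ashgrove 14, Oakdale 5, Fernley 4 — total 32, matching the house size, so no adjustment is needed.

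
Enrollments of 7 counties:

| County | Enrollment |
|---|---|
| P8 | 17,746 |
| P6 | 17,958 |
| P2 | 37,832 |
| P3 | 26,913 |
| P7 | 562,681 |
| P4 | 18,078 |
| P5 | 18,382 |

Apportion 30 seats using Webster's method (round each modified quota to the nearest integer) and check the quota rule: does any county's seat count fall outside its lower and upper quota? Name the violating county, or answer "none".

Standard quotas: P8 0.761, P6 0.770, P2 1.622, P3 1.154, P7 24.129, P4 0.775, P5 0.788.
Webster allocation: P8 1, P6 1, P2 2, P3 1, P7 23, P4 1, P5 1.
P7 has quota 24.129 (lower 24, upper 25) but receives 23 — outside the quota interval.

P7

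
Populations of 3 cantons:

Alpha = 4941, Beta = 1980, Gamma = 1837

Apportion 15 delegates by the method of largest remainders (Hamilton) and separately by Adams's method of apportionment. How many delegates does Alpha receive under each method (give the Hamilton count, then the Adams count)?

9 and 8

Hamilton: Alpha 9, Beta 3, Gamma 3.
Adams: Alpha 8, Beta 4, Gamma 3.
Alpha gets 9 under Hamilton and 8 under Adams.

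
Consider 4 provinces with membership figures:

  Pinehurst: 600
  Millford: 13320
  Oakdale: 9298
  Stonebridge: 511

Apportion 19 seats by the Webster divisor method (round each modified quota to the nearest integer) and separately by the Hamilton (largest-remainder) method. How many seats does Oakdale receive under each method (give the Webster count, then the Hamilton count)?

8 and 7

Webster: Pinehurst 0, Millford 11, Oakdale 8, Stonebridge 0.
Hamilton: Pinehurst 1, Millford 11, Oakdale 7, Stonebridge 0.
Oakdale gets 8 under Webster and 7 under Hamilton.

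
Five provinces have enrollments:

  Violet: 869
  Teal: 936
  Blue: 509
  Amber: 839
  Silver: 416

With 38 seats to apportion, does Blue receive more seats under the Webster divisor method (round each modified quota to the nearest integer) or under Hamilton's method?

Webster: Violet 9, Teal 10, Blue 6, Amber 9, Silver 4.
Hamilton: Violet 9, Teal 10, Blue 5, Amber 9, Silver 5.
Blue gets 6 under Webster and 5 under Hamilton.

Webster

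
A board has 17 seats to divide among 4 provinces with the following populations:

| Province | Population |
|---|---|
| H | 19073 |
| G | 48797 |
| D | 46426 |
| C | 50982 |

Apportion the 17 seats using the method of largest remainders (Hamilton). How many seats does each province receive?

Standard divisor: 165278 ÷ 17 ≈ 9722.235.
Standard quotas: H 1.9618, G 5.0191, D 4.7752, C 5.2439.
Lower quotas: H 1, G 5, D 4, C 5 (sum 15, leaving 2 seats).
Remainders in descending order: H 0.9618, D 0.7752, C 0.2439, G 0.0191.
Largest remainders: H, D receive the extra seats.

H: 2, G: 5, D: 5, C: 5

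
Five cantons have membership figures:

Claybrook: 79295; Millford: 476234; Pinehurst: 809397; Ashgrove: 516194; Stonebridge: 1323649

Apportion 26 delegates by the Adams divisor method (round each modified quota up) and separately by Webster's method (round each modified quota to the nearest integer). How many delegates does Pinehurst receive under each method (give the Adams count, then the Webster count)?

Adams: Claybrook 1, Millford 4, Pinehurst 7, Ashgrove 4, Stonebridge 10.
Webster: Claybrook 1, Millford 4, Pinehurst 6, Ashgrove 4, Stonebridge 11.
Pinehurst gets 7 under Adams and 6 under Webster.

7 and 6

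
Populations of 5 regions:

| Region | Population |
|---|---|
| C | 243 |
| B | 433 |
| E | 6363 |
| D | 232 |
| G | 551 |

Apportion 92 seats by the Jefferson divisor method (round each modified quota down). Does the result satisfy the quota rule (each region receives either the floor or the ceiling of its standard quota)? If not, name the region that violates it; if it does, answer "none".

E

Standard quotas: C 2.858, B 5.093, E 74.840, D 2.729, G 6.481.
Jefferson allocation: C 2, B 5, E 77, D 2, G 6.
E has quota 74.840 (lower 74, upper 75) but receives 77 — outside the quota interval.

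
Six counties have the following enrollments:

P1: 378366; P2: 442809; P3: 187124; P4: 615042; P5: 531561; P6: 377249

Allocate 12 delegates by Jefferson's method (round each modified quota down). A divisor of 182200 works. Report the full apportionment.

P1=2, P2=2, P3=1, P4=3, P5=2, P6=2

With modified divisor 182200: modified quotas P1 2.077, P2 2.430, P3 1.027, P4 3.376, P5 2.917, P6 2.071.
Rounding down: P1 2, P2 2, P3 1, P4 3, P5 2, P6 2 (total 12).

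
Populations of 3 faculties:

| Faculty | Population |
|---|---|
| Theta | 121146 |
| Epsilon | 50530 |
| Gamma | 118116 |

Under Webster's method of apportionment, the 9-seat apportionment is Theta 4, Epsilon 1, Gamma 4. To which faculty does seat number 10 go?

Priority for the next seat is population ÷ (current seats + 0.5).
Priorities: Theta 26921.333, Epsilon 33686.667, Gamma 26248.000.
Highest priority: Epsilon.

Epsilon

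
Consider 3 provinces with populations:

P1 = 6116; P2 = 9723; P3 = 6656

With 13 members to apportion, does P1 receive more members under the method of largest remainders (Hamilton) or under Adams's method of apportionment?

Hamilton: P1 3, P2 6, P3 4.
Adams: P1 4, P2 5, P3 4.
P1 gets 3 under Hamilton and 4 under Adams.

Adams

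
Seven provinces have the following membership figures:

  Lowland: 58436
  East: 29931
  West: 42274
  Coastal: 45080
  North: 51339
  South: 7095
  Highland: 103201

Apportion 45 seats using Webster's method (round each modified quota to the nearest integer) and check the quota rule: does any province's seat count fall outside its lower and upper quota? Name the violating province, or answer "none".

Standard quotas: Lowland 7.795, East 3.993, West 5.639, Coastal 6.013, North 6.848, South 0.946, Highland 13.766.
Webster allocation: Lowland 8, East 4, West 6, Coastal 6, North 7, South 1, Highland 13.
Every allocation lies between the lower and upper quota.

none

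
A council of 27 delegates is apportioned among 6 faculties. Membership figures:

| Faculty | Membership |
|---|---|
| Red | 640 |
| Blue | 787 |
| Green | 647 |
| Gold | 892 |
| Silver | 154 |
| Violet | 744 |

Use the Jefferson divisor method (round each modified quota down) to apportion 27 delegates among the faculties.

Red 4, Blue 6, Green 5, Gold 6, Silver 1, Violet 5

Standard divisor 3864/27 ≈ 143.111; standard quotas: Red 4.472, Blue 5.499, Green 4.521, Gold 6.233, Silver 1.076, Violet 5.199.
Rounding down gives 4, 5, 4, 6, 1, 5 = 25 seats, so the divisor must be adjusted.
With modified divisor 128.7: modified quotas Red 4.973, Blue 6.115, Green 5.027, Gold 6.931, Silver 1.197, Violet 5.781.
Rounding down: Red 4, Blue 6, Green 5, Gold 6, Silver 1, Violet 5 (total 27).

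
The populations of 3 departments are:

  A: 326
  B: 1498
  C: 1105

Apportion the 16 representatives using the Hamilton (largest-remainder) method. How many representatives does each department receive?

The standard divisor is 2929/16 ≈ 183.062.
Standard quotas: A 1.781, B 8.183, C 6.036.
Lower quotas: A 1, B 8, C 6 (sum 15, leaving 1 seat).
Remainders in descending order: A 0.781, B 0.183, C 0.036.
Largest remainder: A receives the extra seat.

A 2; B 8; C 6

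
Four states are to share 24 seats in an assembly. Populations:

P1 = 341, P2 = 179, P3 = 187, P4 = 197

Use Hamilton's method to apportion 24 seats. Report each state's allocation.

P1=9, P2=5, P3=5, P4=5

Total 904; standard divisor 904/24 ≈ 37.667.
Standard quotas: P1 9.053, P2 4.752, P3 4.965, P4 5.230.
Lower quotas: P1 9, P2 4, P3 4, P4 5 (sum 22, leaving 2 seats).
Remainders in descending order: P3 0.965, P2 0.752, P4 0.230, P1 0.053.
Largest remainders: P3, P2 receive the extra seats.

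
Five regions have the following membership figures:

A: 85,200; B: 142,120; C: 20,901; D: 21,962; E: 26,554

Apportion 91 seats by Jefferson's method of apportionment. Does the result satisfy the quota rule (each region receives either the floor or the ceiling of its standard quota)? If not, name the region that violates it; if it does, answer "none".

B

Standard quotas: A 26.128, B 43.584, C 6.410, D 6.735, E 8.143.
Jefferson allocation: A 26, B 45, C 6, D 6, E 8.
B has quota 43.584 (lower 43, upper 44) but receives 45 — outside the quota interval.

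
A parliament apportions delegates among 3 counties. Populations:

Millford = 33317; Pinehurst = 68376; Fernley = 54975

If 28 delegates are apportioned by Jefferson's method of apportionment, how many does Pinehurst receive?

12

Standard divisor 156668/28 ≈ 5595.286; standard quotas: Millford 5.954, Pinehurst 12.220, Fernley 9.825.
Rounding down gives 5, 12, 9 = 26 seats, so the divisor must be adjusted.
With modified divisor 5400: modified quotas Millford 6.170, Pinehurst 12.662, Fernley 10.181.
Rounding down: Millford 6, Pinehurst 12, Fernley 10 (total 28).
Pinehurst receives 12.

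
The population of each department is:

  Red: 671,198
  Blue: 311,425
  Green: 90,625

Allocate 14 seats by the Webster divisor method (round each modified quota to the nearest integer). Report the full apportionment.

Standard divisor 1073248/14 ≈ 76660.571; standard quotas: Red 8.755, Blue 4.062, Green 1.182.
Rounding to the nearest integer gives Red 9, Blue 4, Green 1 — total 14, matching the house size, so no adjustment is needed.

Red: 9; Blue: 4; Green: 1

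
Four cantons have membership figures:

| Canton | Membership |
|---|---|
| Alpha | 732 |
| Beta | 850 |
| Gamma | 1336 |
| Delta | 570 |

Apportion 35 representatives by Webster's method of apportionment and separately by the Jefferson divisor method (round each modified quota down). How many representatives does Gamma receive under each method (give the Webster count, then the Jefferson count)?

13 and 14

Webster: Alpha 7, Beta 9, Gamma 13, Delta 6.
Jefferson: Alpha 7, Beta 8, Gamma 14, Delta 6.
Gamma gets 13 under Webster and 14 under Jefferson.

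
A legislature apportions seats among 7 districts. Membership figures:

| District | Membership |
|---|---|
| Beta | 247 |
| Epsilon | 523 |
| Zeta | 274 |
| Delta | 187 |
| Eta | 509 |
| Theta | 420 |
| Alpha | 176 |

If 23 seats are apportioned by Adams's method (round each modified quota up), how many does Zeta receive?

3

Standard divisor 2336/23 ≈ 101.565; standard quotas: Beta 2.432, Epsilon 5.149, Zeta 2.698, Delta 1.841, Eta 5.012, Theta 4.135, Alpha 1.733.
Rounding up gives 3, 6, 3, 2, 6, 5, 2 = 27 seats, so the divisor must be adjusted.
With modified divisor 125: modified quotas Beta 1.976, Epsilon 4.184, Zeta 2.192, Delta 1.496, Eta 4.072, Theta 3.360, Alpha 1.408.
Rounding up: Beta 2, Epsilon 5, Zeta 3, Delta 2, Eta 5, Theta 4, Alpha 2 (total 23).
Zeta receives 3.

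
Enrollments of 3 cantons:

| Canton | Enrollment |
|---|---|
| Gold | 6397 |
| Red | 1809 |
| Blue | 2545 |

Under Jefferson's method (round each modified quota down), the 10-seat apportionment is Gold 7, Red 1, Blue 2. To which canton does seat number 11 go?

Red

Priority for the next seat is population ÷ (current seats + 1).
Priorities: Gold 799.625, Red 904.500, Blue 848.333.
Highest priority: Red.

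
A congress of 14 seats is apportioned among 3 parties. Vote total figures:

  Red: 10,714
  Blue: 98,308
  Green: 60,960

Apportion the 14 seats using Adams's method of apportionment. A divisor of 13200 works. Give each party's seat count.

With modified divisor 13200: modified quotas Red 0.812, Blue 7.448, Green 4.618.
Rounding up: Red 1, Blue 8, Green 5 (total 14).

Red: 1, Blue: 8, Green: 5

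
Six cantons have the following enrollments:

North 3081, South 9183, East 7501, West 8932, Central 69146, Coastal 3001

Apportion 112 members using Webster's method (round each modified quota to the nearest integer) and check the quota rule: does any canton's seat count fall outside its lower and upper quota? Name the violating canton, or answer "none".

Central

Standard quotas: North 3.422, South 10.199, East 8.331, West 9.920, Central 76.795, Coastal 3.333.
Webster allocation: North 3, South 10, East 8, West 10, Central 78, Coastal 3.
Central has quota 76.795 (lower 76, upper 77) but receives 78 — outside the quota interval.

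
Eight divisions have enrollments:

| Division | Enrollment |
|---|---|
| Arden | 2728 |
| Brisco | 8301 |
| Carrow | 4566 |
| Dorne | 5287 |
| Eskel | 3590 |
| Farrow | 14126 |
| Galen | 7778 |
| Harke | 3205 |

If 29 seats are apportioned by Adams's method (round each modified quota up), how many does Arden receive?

Standard divisor 49581/29 ≈ 1709.69; standard quotas: Arden 1.596, Brisco 4.855, Carrow 2.671, Dorne 3.092, Eskel 2.100, Farrow 8.262, Galen 4.549, Harke 1.875.
Rounding up gives 2, 5, 3, 4, 3, 9, 5, 2 = 33 seats, so the divisor must be adjusted.
With modified divisor 2000: modified quotas Arden 1.364, Brisco 4.151, Carrow 2.283, Dorne 2.643, Eskel 1.795, Farrow 7.063, Galen 3.889, Harke 1.603.
Rounding up: Arden 2, Brisco 5, Carrow 3, Dorne 3, Eskel 2, Farrow 8, Galen 4, Harke 2 (total 29).
Arden receives 2.

2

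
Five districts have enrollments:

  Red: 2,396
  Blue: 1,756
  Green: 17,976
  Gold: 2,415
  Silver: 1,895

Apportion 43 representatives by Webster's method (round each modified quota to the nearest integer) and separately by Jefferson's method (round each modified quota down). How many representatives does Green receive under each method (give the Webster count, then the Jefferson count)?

29 and 30

Webster: Red 4, Blue 3, Green 29, Gold 4, Silver 3.
Jefferson: Red 4, Blue 2, Green 30, Gold 4, Silver 3.
Green gets 29 under Webster and 30 under Jefferson.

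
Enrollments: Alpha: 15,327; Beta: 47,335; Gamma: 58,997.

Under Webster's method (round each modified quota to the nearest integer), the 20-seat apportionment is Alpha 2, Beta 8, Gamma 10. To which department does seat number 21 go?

Alpha

Priority for the next seat is population ÷ (current seats + 0.5).
Priorities: Alpha 6130.800, Beta 5568.824, Gamma 5618.762.
Highest priority: Alpha.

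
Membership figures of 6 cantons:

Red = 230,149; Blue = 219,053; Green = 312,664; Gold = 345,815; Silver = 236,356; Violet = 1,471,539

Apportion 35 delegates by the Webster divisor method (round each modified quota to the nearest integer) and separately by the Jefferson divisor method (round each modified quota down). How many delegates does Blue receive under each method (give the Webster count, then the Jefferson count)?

Webster: Red 3, Blue 3, Green 4, Gold 4, Silver 3, Violet 18.
Jefferson: Red 3, Blue 2, Green 4, Gold 4, Silver 3, Violet 19.
Blue gets 3 under Webster and 2 under Jefferson.

3 and 2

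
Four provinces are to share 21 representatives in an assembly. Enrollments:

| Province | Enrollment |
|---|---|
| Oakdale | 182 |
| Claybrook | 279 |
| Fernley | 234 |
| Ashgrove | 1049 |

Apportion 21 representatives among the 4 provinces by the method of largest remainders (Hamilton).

Standard divisor: 1744 ÷ 21 ≈ 83.048.
Standard quotas: Oakdale 2.192, Claybrook 3.360, Fernley 2.818, Ashgrove 12.631.
Lower quotas: Oakdale 2, Claybrook 3, Fernley 2, Ashgrove 12 (sum 19, leaving 2 seats).
Remainders in descending order: Fernley 0.818, Ashgrove 0.631, Claybrook 0.360, Oakdale 0.192.
Largest remainders: Fernley, Ashgrove receive the extra seats.

Oakdale: 2; Claybrook: 3; Fernley: 3; Ashgrove: 13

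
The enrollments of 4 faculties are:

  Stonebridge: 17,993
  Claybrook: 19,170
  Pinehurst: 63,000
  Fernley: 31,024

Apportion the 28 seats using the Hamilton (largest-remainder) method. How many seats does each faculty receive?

Stonebridge=4, Claybrook=4, Pinehurst=13, Fernley=7

Total 131187; standard divisor 131187/28 ≈ 4685.25.
Standard quotas: Stonebridge 3.8404, Claybrook 4.0916, Pinehurst 13.4465, Fernley 6.6216.
Lower quotas: Stonebridge 3, Claybrook 4, Pinehurst 13, Fernley 6 (sum 26, leaving 2 seats).
Remainders in descending order: Stonebridge 0.8404, Fernley 0.6216, Pinehurst 0.4465, Claybrook 0.0916.
Largest remainders: Stonebridge, Fernley receive the extra seats.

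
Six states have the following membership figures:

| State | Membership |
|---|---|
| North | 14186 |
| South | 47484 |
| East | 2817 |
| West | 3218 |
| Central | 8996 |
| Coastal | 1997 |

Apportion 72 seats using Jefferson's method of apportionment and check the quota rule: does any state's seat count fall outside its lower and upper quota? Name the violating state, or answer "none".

South

Standard quotas: North 12.979, South 43.443, East 2.577, West 2.944, Central 8.230, Coastal 1.827.
Jefferson allocation: North 13, South 45, East 2, West 3, Central 8, Coastal 1.
South has quota 43.443 (lower 43, upper 44) but receives 45 — outside the quota interval.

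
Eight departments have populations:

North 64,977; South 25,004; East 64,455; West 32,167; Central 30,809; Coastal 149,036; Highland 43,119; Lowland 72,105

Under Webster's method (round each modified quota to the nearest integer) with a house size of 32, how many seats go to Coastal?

Standard divisor 481672/32 ≈ 15052.25; standard quotas: North 4.317, South 1.661, East 4.282, West 2.137, Central 2.047, Coastal 9.901, Highland 2.865, Lowland 4.790.
Rounding to the nearest integer gives North 4, South 2, East 4, West 2, Central 2, Coastal 10, Highland 3, Lowland 5 — total 32, matching the house size, so no adjustment is needed.
Coastal receives 10.

10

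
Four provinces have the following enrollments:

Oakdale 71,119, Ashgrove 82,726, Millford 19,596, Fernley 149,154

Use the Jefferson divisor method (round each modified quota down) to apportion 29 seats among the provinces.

Standard divisor 322595/29 ≈ 11123.966; standard quotas: Oakdale 6.393, Ashgrove 7.437, Millford 1.762, Fernley 13.408.
Rounding down gives 6, 7, 1, 13 = 27 seats, so the divisor must be adjusted.
With modified divisor 10300: modified quotas Oakdale 6.905, Ashgrove 8.032, Millford 1.903, Fernley 14.481.
Rounding down: Oakdale 6, Ashgrove 8, Millford 1, Fernley 14 (total 29).

Oakdale: 6, Ashgrove: 8, Millford: 1, Fernley: 14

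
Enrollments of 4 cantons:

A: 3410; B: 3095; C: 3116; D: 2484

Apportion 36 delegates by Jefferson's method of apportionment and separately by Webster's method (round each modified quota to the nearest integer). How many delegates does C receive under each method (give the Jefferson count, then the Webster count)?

Jefferson: A 10, B 9, C 10, D 7.
Webster: A 10, B 9, C 9, D 8.
C gets 10 under Jefferson and 9 under Webster.

10 and 9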